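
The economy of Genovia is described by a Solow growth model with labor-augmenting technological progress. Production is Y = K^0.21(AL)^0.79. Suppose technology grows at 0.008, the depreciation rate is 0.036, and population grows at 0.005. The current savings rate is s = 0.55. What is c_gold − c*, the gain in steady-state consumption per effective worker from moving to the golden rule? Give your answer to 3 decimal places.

Δc ≈ 0.307

The effective depreciation rate is n + g + δ = 0.005 + 0.008 + 0.036 = 0.049.
Current steady state (s = 0.55): k* = (0.55/0.049)^(1/0.79) ≈ 21.3464, y* = 21.3464^0.21 ≈ 1.9018, c* = (1−0.55)·1.9018 ≈ 0.8558.
Golden rule sets MPK = n+g+δ: 0.21·k^(0.21−1) = 0.049, so k_gold = (0.21/0.049)^(1/0.79) ≈ 6.3100.
y_gold = 6.3100^0.21 ≈ 1.4723, c_gold = y_gold − 0.049·k_gold ≈ 1.1631.
Gain: Δc = 1.1631 − 0.8558 ≈ 0.3073.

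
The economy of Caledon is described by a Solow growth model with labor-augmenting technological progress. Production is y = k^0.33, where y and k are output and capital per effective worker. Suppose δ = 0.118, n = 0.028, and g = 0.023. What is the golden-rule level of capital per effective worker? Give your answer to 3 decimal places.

k_gold ≈ 2.715

Break-even investment rate: n + g + δ = 0.028 + 0.023 + 0.118 = 0.169.
Setting f'(k) = n+g+δ gives 0.33·k^(0.33−1) = 0.169, hence k_gold = (0.33/0.169)^(1/0.67) ≈ 2.7150.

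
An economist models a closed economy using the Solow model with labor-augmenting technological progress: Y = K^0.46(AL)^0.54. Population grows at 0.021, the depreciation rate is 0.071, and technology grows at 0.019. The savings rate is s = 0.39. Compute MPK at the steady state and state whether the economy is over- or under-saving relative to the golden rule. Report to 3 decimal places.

Capital per effective worker breaks even when investment replaces (n + g + δ)·k; here n + g + δ = 0.111.
Steady-state k*: s·k^0.46 = 0.111·k gives k* = (0.39/0.111)^(1/0.54) ≈ 10.2478.
MPK = 0.46·10.2478^(-0.54) ≈ 0.1309.
MPK > n+g+δ = 0.111, so the economy is dynamically efficient (under-saving).

under-saving; MPK ≈ 0.131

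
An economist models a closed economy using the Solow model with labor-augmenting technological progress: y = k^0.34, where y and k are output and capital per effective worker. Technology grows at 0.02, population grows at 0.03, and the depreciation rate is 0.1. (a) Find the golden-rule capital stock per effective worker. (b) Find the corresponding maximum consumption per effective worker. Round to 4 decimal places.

The effective depreciation rate is n + g + δ = 0.03 + 0.02 + 0.1 = 0.15.
At the golden rule the marginal product of capital equals n+g+δ: 0.34·k^(0.34−1) = 0.15. Solving, k_gold = (0.34/0.15)^(1/0.66) ≈ 3.4551.
y_gold = 3.4551^0.34 ≈ 1.5243; c_gold = y_gold − 0.15·k_gold ≈ 1.0061.

(a) k_gold ≈ 3.4551; (b) c_gold ≈ 1.0061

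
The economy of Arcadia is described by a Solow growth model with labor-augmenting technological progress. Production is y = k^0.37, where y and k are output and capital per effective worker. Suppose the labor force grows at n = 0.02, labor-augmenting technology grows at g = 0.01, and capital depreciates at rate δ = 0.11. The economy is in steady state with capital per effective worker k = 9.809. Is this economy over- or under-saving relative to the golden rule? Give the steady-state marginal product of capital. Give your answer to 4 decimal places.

over-saving; MPK ≈ 0.0878

Capital per effective worker breaks even when investment replaces (n + g + δ)·k; here n + g + δ = 0.14.
MPK = 0.37·k^(0.37−1) = 0.37·9.809^(-0.63) ≈ 0.0878.
MPK < 0.14, so the economy is dynamically inefficient (over-saving).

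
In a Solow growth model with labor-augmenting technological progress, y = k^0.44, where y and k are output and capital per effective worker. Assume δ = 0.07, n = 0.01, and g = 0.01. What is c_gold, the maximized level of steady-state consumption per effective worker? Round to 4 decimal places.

Capital per effective worker breaks even when investment replaces (n + g + δ)·k; here n + g + δ = 0.09.
Golden rule sets MPK = n+g+δ: 0.44·k^(0.44−1) = 0.09, so k_gold = (0.44/0.09)^(1/0.56) ≈ 17.0111.
y_gold = 17.0111^0.44 ≈ 3.4795.
c_gold = y_gold − (n+g+δ)·k_gold = 3.4795 − 0.09·17.0111 ≈ 1.9485.

c_gold ≈ 1.9485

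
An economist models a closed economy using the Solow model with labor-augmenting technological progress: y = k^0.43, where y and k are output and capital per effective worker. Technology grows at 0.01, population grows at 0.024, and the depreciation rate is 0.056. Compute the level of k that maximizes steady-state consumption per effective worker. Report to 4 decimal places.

n + g + δ = 0.024 + 0.01 + 0.056 = 0.09.
Golden rule sets MPK = n+g+δ: 0.43·k^(0.43−1) = 0.09, so k_gold = (0.43/0.09)^(1/0.57) ≈ 15.5462.

k_gold ≈ 15.5462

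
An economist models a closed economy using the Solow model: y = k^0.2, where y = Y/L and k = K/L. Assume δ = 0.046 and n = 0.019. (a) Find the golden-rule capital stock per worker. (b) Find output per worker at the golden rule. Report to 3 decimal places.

(a) k_gold ≈ 4.075; (b) y_gold ≈ 1.324

Break-even investment rate: n + δ = 0.019 + 0.046 = 0.065.
At the golden rule the marginal product of capital equals n+δ: 0.2·k^(0.2−1) = 0.065. Solving, k_gold = (0.2/0.065)^(1/0.8) ≈ 4.0752.
y_gold = 4.0752^0.2 ≈ 1.3244.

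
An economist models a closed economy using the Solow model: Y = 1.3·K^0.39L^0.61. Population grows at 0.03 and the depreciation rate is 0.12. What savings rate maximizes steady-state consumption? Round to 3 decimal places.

n + δ = 0.03 + 0.12 = 0.15.
At the golden rule MPK = n+δ, and in any Cobb-Douglas steady state s = (n+δ)·k/y = MPK·k/y = capital's share 0.39.

s_gold = 0.390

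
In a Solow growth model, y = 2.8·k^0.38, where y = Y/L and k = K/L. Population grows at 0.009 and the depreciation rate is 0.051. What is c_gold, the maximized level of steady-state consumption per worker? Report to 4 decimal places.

The effective depreciation rate is n + δ = 0.009 + 0.051 = 0.06.
Maximizing c = f(k) − (n+δ)·k gives f'(k) = n+δ, i.e. 0.38·2.8·k^(0.38−1) = 0.06, so k_gold = (0.38·2.8/0.06)^(1/0.62) ≈ 103.3185.
y_gold = 2.8·103.3185^0.38 ≈ 16.3134.
c_gold = y_gold − (n+δ)·k_gold = 16.3134 − 0.06·103.3185 ≈ 10.1143.

c_gold ≈ 10.1143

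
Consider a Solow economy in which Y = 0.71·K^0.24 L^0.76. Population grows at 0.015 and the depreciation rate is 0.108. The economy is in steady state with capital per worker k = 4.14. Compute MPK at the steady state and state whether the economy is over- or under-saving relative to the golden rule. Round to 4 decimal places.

over-saving; MPK ≈ 0.0579

The effective depreciation rate is n + δ = 0.015 + 0.108 = 0.123.
MPK = 0.24·0.71·k^(0.24−1) = 0.24·0.71·4.14^(-0.76) ≈ 0.0579.
MPK < 0.123, so the economy is dynamically inefficient (over-saving).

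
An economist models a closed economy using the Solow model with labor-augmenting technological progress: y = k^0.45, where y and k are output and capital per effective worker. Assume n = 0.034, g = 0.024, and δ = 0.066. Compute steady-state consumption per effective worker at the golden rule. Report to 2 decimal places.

The effective depreciation rate is n + g + δ = 0.034 + 0.024 + 0.066 = 0.124.
Maximizing c = f(k) − (n+g+δ)·k gives f'(k) = n+g+δ, i.e. 0.45·k^(0.45−1) = 0.124, so k_gold = (0.45/0.124)^(1/0.55) ≈ 10.4184.
y_gold = 10.4184^0.45 ≈ 2.8709.
c_gold = y_gold − (n+g+δ)·k_gold = 2.8709 − 0.124·10.4184 ≈ 1.5790.

c_gold ≈ 1.58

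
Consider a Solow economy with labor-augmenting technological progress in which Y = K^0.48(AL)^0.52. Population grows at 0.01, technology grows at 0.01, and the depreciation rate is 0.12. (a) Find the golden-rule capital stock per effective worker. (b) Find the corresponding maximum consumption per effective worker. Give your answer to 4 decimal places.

Capital per effective worker breaks even when investment replaces (n + g + δ)·k; here n + g + δ = 0.14.
Setting f'(k) = n+g+δ gives 0.48·k^(0.48−1) = 0.14, hence k_gold = (0.48/0.14)^(1/0.52) ≈ 10.6921.
y_gold = 10.6921^0.48 ≈ 3.1185; c_gold = y_gold − 0.14·k_gold ≈ 1.6216.

(a) k_gold ≈ 10.6921; (b) c_gold ≈ 1.6216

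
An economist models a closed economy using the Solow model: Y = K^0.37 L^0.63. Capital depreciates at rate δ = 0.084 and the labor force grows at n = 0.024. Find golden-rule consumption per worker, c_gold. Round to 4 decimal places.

Capital per worker breaks even when investment replaces (n + δ)·k; here n + δ = 0.108.
Golden rule sets MPK = n+δ: 0.37·k^(0.37−1) = 0.108, so k_gold = (0.37/0.108)^(1/0.63) ≈ 7.0608.
y_gold = 7.0608^0.37 ≈ 2.0610.
c_gold = y_gold − (n+δ)·k_gold = 2.0610 − 0.108·7.0608 ≈ 1.2984.

c_gold ≈ 1.2984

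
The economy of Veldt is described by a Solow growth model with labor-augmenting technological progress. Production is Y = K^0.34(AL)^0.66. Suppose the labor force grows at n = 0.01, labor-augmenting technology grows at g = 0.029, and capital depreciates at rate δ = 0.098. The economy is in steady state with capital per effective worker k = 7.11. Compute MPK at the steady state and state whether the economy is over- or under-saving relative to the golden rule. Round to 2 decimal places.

Capital per effective worker breaks even when investment replaces (n + g + δ)·k; here n + g + δ = 0.137.
MPK = 0.34·k^(0.34−1) = 0.34·7.11^(-0.66) ≈ 0.0932.
MPK < 0.137, so the economy is dynamically inefficient (over-saving).

over-saving; MPK ≈ 0.09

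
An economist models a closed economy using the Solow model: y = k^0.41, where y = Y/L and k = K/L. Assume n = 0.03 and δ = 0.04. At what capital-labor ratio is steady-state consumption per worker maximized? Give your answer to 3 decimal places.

k_gold ≈ 20.006

The effective depreciation rate is n + δ = 0.03 + 0.04 = 0.07.
At the golden rule the marginal product of capital equals n+δ: 0.41·k^(0.41−1) = 0.07. Solving, k_gold = (0.41/0.07)^(1/0.59) ≈ 20.0061.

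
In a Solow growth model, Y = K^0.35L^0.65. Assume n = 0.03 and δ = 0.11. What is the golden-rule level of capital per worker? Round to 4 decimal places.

k_gold ≈ 4.0946

The effective depreciation rate is n + δ = 0.03 + 0.11 = 0.14.
Golden rule sets MPK = n+δ: 0.35·k^(0.35−1) = 0.14, so k_gold = (0.35/0.14)^(1/0.65) ≈ 4.0946.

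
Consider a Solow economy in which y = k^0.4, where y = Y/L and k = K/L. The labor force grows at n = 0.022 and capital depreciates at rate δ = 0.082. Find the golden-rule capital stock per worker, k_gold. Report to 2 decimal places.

Capital per worker breaks even when investment replaces (n + δ)·k; here n + δ = 0.104.
Golden rule sets MPK = n+δ: 0.4·k^(0.4−1) = 0.104, so k_gold = (0.4/0.104)^(1/0.6) ≈ 9.4416.

k_gold ≈ 9.44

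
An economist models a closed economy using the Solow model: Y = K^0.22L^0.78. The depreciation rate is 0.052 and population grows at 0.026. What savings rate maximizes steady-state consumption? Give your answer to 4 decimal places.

The effective depreciation rate is n + δ = 0.026 + 0.052 = 0.078.
At the golden rule MPK = n+δ, and in any Cobb-Douglas steady state s = (n+δ)·k/y = MPK·k/y = capital's share 0.22.

s_gold = 0.2200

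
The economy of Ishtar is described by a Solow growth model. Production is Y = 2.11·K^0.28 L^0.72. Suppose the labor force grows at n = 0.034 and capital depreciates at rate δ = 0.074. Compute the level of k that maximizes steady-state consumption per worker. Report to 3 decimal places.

n + δ = 0.034 + 0.074 = 0.108.
Setting f'(k) = n+δ gives 0.28·2.11·k^(0.28−1) = 0.108, hence k_gold = (0.28·2.11/0.108)^(1/0.72) ≈ 10.5931.

k_gold ≈ 10.593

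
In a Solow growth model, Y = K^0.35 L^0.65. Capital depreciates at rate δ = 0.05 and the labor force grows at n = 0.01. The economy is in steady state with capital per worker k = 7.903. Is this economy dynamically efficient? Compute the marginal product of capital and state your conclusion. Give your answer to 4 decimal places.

The effective depreciation rate is n + δ = 0.01 + 0.05 = 0.06.
MPK = 0.35·k^(0.35−1) = 0.35·7.903^(-0.65) ≈ 0.0913.
MPK > 0.06, so the economy is dynamically efficient (under-saving).

dynamically efficient; MPK ≈ 0.0913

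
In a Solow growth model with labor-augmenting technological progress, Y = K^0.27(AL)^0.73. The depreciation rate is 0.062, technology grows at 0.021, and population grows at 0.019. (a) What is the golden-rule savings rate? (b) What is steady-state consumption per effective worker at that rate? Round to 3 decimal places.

n + g + δ = 0.019 + 0.021 + 0.062 = 0.102.
For Cobb-Douglas, s_gold equals capital's share: s_gold = 0.27.
Maximizing c = f(k) − (n+g+δ)·k gives f'(k) = n+g+δ, i.e. 0.27·k^(0.27−1) = 0.102, so k_gold = (0.27/0.102)^(1/0.73) ≈ 3.7943.
y_gold = 3.7943^0.27 ≈ 1.4334; c_gold = (1−0.27)·y_gold ≈ 1.0464.

(a) s_gold = 0.270; (b) c_gold ≈ 1.046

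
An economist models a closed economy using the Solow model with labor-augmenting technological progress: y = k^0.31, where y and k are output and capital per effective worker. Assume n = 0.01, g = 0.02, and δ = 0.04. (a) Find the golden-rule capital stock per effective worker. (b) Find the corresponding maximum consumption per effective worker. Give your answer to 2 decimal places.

(a) k_gold ≈ 8.64; (b) c_gold ≈ 1.35

Break-even investment rate: n + g + δ = 0.01 + 0.02 + 0.04 = 0.07.
At the golden rule the marginal product of capital equals n+g+δ: 0.31·k^(0.31−1) = 0.07. Solving, k_gold = (0.31/0.07)^(1/0.69) ≈ 8.6420.
y_gold = 8.6420^0.31 ≈ 1.9514; c_gold = y_gold − 0.07·k_gold ≈ 1.3465.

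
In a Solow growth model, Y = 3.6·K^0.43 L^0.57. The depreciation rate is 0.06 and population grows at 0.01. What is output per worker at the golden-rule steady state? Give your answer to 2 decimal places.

Break-even investment rate: n + δ = 0.01 + 0.06 = 0.07.
Maximizing c = f(k) − (n+δ)·k gives f'(k) = n+δ, i.e. 0.43·3.6·k^(0.43−1) = 0.07, so k_gold = (0.43·3.6/0.07)^(1/0.57) ≈ 228.5995.
Output: y_gold = 3.6·k_gold^0.43 = 3.6·228.5995^0.43 ≈ 37.2139.

y_gold ≈ 37.21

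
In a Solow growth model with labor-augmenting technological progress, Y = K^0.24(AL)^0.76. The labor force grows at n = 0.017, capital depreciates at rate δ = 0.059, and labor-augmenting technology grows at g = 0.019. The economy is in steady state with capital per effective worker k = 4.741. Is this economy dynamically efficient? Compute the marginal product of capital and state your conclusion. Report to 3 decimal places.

dynamically inefficient; MPK ≈ 0.074

The effective depreciation rate is n + g + δ = 0.017 + 0.019 + 0.059 = 0.095.
MPK = 0.24·k^(0.24−1) = 0.24·4.741^(-0.76) ≈ 0.0735.
MPK < 0.095, so the economy is dynamically inefficient (over-saving).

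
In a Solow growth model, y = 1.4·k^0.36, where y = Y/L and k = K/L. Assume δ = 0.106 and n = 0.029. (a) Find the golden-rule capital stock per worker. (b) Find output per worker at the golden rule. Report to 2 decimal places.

Break-even investment rate: n + δ = 0.029 + 0.106 = 0.135.
At the golden rule the marginal product of capital equals n+δ: 0.36·1.4·k^(0.36−1) = 0.135. Solving, k_gold = (0.36·1.4/0.135)^(1/0.64) ≈ 7.8325.
y_gold = 1.4·7.8325^0.36 ≈ 2.9372.

(a) k_gold ≈ 7.83; (b) y_gold ≈ 2.94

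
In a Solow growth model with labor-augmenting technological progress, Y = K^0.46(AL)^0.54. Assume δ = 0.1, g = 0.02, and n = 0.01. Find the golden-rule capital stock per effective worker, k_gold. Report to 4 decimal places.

Break-even investment rate: n + g + δ = 0.01 + 0.02 + 0.1 = 0.13.
At the golden rule the marginal product of capital equals n+g+δ: 0.46·k^(0.46−1) = 0.13. Solving, k_gold = (0.46/0.13)^(1/0.54) ≈ 10.3830.

k_gold ≈ 10.3830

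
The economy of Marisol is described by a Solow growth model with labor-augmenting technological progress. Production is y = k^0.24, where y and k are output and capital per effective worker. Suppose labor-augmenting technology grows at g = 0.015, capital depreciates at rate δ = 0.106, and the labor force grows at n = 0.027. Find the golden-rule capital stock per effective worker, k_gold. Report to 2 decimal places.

k_gold ≈ 1.89

The effective depreciation rate is n + g + δ = 0.027 + 0.015 + 0.106 = 0.148.
Maximizing c = f(k) − (n+g+δ)·k gives f'(k) = n+g+δ, i.e. 0.24·k^(0.24−1) = 0.148, so k_gold = (0.24/0.148)^(1/0.76) ≈ 1.8891.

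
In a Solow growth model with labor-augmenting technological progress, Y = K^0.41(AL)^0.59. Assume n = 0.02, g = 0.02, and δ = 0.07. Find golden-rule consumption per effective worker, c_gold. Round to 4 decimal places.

The effective depreciation rate is n + g + δ = 0.02 + 0.02 + 0.07 = 0.11.
Golden rule sets MPK = n+g+δ: 0.41·k^(0.41−1) = 0.11, so k_gold = (0.41/0.11)^(1/0.59) ≈ 9.2995.
y_gold = 9.2995^0.41 ≈ 2.4950.
c_gold = y_gold − (n+g+δ)·k_gold = 2.4950 − 0.11·9.2995 ≈ 1.4720.

c_gold ≈ 1.4720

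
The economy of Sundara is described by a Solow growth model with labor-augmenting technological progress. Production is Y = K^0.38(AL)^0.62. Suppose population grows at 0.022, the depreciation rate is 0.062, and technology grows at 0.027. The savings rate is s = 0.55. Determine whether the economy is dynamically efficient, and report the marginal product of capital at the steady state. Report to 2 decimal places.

n + g + δ = 0.022 + 0.027 + 0.062 = 0.111.
Steady-state k*: s·k^0.38 = 0.111·k gives k* = (0.55/0.111)^(1/0.62) ≈ 13.2139.
MPK = 0.38·13.2139^(-0.62) ≈ 0.0767.
MPK < n+g+δ = 0.111, so the economy is dynamically inefficient (over-saving).

dynamically inefficient; MPK ≈ 0.08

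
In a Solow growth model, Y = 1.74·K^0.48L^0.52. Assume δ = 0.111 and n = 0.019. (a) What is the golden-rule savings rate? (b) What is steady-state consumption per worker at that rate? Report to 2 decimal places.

The effective depreciation rate is n + δ = 0.019 + 0.111 = 0.13.
For Cobb-Douglas, s_gold equals capital's share: s_gold = 0.48.
Setting f'(k) = n+δ gives 0.48·1.74·k^(0.48−1) = 0.13, hence k_gold = (0.48·1.74/0.13)^(1/0.52) ≈ 35.7727.
y_gold = 1.74·35.7727^0.48 ≈ 9.6884; c_gold = (1−0.48)·y_gold ≈ 5.0380.

(a) s_gold = 0.48; (b) c_gold ≈ 5.04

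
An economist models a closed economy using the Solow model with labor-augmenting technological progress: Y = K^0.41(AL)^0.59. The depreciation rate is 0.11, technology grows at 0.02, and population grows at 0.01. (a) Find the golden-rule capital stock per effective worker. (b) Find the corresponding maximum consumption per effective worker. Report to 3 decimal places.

(a) k_gold ≈ 6.179; (b) c_gold ≈ 1.245

Capital per effective worker breaks even when investment replaces (n + g + δ)·k; here n + g + δ = 0.14.
Setting f'(k) = n+g+δ gives 0.41·k^(0.41−1) = 0.14, hence k_gold = (0.41/0.14)^(1/0.59) ≈ 6.1793.
y_gold = 6.1793^0.41 ≈ 2.1100; c_gold = y_gold − 0.14·k_gold ≈ 1.2449.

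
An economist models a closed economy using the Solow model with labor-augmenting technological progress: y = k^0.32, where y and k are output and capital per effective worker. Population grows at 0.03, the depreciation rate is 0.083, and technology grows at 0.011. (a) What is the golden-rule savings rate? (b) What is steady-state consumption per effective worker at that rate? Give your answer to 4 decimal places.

(a) s_gold = 0.3200; (b) c_gold ≈ 1.0623

Capital per effective worker breaks even when investment replaces (n + g + δ)·k; here n + g + δ = 0.124.
For Cobb-Douglas, s_gold equals capital's share: s_gold = 0.32.
Golden rule sets MPK = n+g+δ: 0.32·k^(0.32−1) = 0.124, so k_gold = (0.32/0.124)^(1/0.68) ≈ 4.0316.
y_gold = 4.0316^0.32 ≈ 1.5623; c_gold = (1−0.32)·y_gold ≈ 1.0623.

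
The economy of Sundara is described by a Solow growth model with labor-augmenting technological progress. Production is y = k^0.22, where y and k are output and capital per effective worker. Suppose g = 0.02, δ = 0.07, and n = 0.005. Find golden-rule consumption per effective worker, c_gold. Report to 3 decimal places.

Capital per effective worker breaks even when investment replaces (n + g + δ)·k; here n + g + δ = 0.095.
At the golden rule the marginal product of capital equals n+g+δ: 0.22·k^(0.22−1) = 0.095. Solving, k_gold = (0.22/0.095)^(1/0.78) ≈ 2.9347.
y_gold = 2.9347^0.22 ≈ 1.2673.
c_gold = y_gold − (n+g+δ)·k_gold = 1.2673 − 0.095·2.9347 ≈ 0.9885.

c_gold ≈ 0.988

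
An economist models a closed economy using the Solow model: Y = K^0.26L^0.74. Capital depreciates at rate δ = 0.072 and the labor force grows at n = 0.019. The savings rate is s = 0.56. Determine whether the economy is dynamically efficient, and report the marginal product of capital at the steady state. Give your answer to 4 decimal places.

dynamically inefficient; MPK ≈ 0.0423

n + δ = 0.019 + 0.072 = 0.091.
Steady-state k*: s·k^0.26 = 0.091·k gives k* = (0.56/0.091)^(1/0.74) ≈ 11.6524.
MPK = 0.26·11.6524^(-0.74) ≈ 0.0423.
MPK < n+δ = 0.091, so the economy is dynamically inefficient (over-saving).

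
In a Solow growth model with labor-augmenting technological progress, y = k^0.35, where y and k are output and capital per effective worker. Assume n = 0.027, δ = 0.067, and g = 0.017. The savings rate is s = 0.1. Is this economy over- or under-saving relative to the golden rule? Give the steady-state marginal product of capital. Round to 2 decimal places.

The effective depreciation rate is n + g + δ = 0.027 + 0.017 + 0.067 = 0.111.
Steady-state k*: s·k^0.35 = 0.111·k gives k* = (0.1/0.111)^(1/0.65) ≈ 0.8517.
MPK = 0.35·0.8517^(-0.65) ≈ 0.3885.
MPK > n+g+δ = 0.111, so the economy is dynamically efficient (under-saving).

under-saving; MPK ≈ 0.39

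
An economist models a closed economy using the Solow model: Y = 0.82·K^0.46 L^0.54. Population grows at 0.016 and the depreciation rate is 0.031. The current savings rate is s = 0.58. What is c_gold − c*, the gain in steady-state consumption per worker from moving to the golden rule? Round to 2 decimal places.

Capital per worker breaks even when investment replaces (n + δ)·k; here n + δ = 0.047.
Current steady state (s = 0.58): k* = (0.58·0.82/0.047)^(1/0.54) ≈ 72.6738, y* = 0.82·72.6738^0.46 ≈ 5.8891, c* = (1−0.58)·5.8891 ≈ 2.4734.
Maximizing c = f(k) − (n+δ)·k gives f'(k) = n+δ, i.e. 0.46·0.82·k^(0.46−1) = 0.047, so k_gold = (0.46·0.82/0.047)^(1/0.54) ≈ 47.3098.
y_gold = 0.82·47.3098^0.46 ≈ 4.8338, c_gold = y_gold − 0.047·k_gold ≈ 2.6103.
Gain: Δc = 2.6103 − 2.4734 ≈ 0.1369.

Δc ≈ 0.14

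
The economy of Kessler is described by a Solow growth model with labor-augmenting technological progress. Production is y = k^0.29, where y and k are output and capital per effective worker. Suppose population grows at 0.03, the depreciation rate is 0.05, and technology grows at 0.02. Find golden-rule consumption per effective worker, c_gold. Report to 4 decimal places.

c_gold ≈ 1.0968

The effective depreciation rate is n + g + δ = 0.03 + 0.02 + 0.05 = 0.1.
Golden rule sets MPK = n+g+δ: 0.29·k^(0.29−1) = 0.1, so k_gold = (0.29/0.1)^(1/0.71) ≈ 4.4799.
y_gold = 4.4799^0.29 ≈ 1.5448.
c_gold = y_gold − (n+g+δ)·k_gold = 1.5448 − 0.1·4.4799 ≈ 1.0968.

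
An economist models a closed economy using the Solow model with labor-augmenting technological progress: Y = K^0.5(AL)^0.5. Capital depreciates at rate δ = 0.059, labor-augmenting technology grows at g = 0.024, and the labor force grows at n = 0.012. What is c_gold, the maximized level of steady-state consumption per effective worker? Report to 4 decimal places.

c_gold ≈ 2.6316

Capital per effective worker breaks even when investment replaces (n + g + δ)·k; here n + g + δ = 0.095.
At the golden rule the marginal product of capital equals n+g+δ: 0.5·k^(0.5−1) = 0.095. Solving, k_gold = (0.5/0.095)^(1/0.5) ≈ 27.7008.
y_gold = 27.7008^0.5 ≈ 5.2632.
c_gold = y_gold − (n+g+δ)·k_gold = 5.2632 − 0.095·27.7008 ≈ 2.6316.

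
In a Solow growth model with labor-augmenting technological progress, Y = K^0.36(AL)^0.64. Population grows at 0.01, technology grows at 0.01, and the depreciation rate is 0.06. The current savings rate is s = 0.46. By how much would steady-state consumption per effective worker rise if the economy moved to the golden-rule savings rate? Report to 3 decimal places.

Break-even investment rate: n + g + δ = 0.01 + 0.01 + 0.06 = 0.08.
Current steady state (s = 0.46): k* = (0.46/0.08)^(1/0.64) ≈ 15.3809, y* = 15.3809^0.36 ≈ 2.6749, c* = (1−0.46)·2.6749 ≈ 1.4445.
Golden rule sets MPK = n+g+δ: 0.36·k^(0.36−1) = 0.08, so k_gold = (0.36/0.08)^(1/0.64) ≈ 10.4868.
y_gold = 10.4868^0.36 ≈ 2.3304, c_gold = y_gold − 0.08·k_gold ≈ 1.4915.
Gain: Δc = 1.4915 − 1.4445 ≈ 0.0470.

Δc ≈ 0.047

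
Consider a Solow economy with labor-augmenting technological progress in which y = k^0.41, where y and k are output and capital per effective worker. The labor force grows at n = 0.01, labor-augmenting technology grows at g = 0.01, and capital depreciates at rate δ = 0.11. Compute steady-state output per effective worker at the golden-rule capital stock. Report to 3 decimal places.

y_gold ≈ 2.222

The effective depreciation rate is n + g + δ = 0.01 + 0.01 + 0.11 = 0.13.
At the golden rule the marginal product of capital equals n+g+δ: 0.41·k^(0.41−1) = 0.13. Solving, k_gold = (0.41/0.13)^(1/0.59) ≈ 7.0064.
Output: y_gold = k_gold^0.41 = 7.0064^0.41 ≈ 2.2215.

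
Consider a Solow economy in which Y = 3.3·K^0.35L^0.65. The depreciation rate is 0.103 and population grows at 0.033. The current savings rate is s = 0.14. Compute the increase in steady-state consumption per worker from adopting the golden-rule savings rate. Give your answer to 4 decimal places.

n + δ = 0.033 + 0.103 = 0.136.
Current steady state (s = 0.14): k* = (0.14·3.3/0.136)^(1/0.65) ≈ 6.5627, y* = 3.3·6.5627^0.35 ≈ 6.3752, c* = (1−0.14)·6.3752 ≈ 5.4827.
Maximizing c = f(k) − (n+δ)·k gives f'(k) = n+δ, i.e. 0.35·3.3·k^(0.35−1) = 0.136, so k_gold = (0.35·3.3/0.136)^(1/0.65) ≈ 26.8718.
y_gold = 3.3·26.8718^0.35 ≈ 10.4416, c_gold = y_gold − 0.136·k_gold ≈ 6.7871.
Gain: Δc = 6.7871 − 5.4827 ≈ 1.3044.

Δc ≈ 1.3044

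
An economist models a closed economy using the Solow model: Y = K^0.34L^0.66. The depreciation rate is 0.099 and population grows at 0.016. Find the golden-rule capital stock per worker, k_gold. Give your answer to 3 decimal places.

The effective depreciation rate is n + δ = 0.016 + 0.099 = 0.115.
Maximizing c = f(k) − (n+δ)·k gives f'(k) = n+δ, i.e. 0.34·k^(0.34−1) = 0.115, so k_gold = (0.34/0.115)^(1/0.66) ≈ 5.1678.

k_gold ≈ 5.168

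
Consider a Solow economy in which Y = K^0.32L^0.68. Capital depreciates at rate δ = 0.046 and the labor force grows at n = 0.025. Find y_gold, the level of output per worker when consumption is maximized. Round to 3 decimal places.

The effective depreciation rate is n + δ = 0.025 + 0.046 = 0.071.
Setting f'(k) = n+δ gives 0.32·k^(0.32−1) = 0.071, hence k_gold = (0.32/0.071)^(1/0.68) ≈ 9.1539.
Output: y_gold = k_gold^0.32 = 9.1539^0.32 ≈ 2.0310.

y_gold ≈ 2.031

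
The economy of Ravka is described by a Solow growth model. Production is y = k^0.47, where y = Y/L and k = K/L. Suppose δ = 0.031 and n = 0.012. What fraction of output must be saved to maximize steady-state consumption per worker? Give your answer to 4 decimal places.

The effective depreciation rate is n + δ = 0.012 + 0.031 = 0.043.
At the golden rule MPK = n+δ, and in any Cobb-Douglas steady state s = (n+δ)·k/y = MPK·k/y = capital's share 0.47.

s_gold = 0.4700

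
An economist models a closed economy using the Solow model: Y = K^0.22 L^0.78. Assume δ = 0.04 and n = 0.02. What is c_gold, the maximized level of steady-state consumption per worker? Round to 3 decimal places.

n + δ = 0.02 + 0.04 = 0.06.
Maximizing c = f(k) − (n+δ)·k gives f'(k) = n+δ, i.e. 0.22·k^(0.22−1) = 0.06, so k_gold = (0.22/0.06)^(1/0.78) ≈ 5.2896.
y_gold = 5.2896^0.22 ≈ 1.4426.
c_gold = y_gold − (n+δ)·k_gold = 1.4426 − 0.06·5.2896 ≈ 1.1252.

c_gold ≈ 1.125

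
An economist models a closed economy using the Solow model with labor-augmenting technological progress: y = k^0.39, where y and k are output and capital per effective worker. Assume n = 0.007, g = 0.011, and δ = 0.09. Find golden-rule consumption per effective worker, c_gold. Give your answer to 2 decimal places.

c_gold ≈ 1.39

The effective depreciation rate is n + g + δ = 0.007 + 0.011 + 0.09 = 0.108.
Setting f'(k) = n+g+δ gives 0.39·k^(0.39−1) = 0.108, hence k_gold = (0.39/0.108)^(1/0.61) ≈ 8.2066.
y_gold = 8.2066^0.39 ≈ 2.2726.
c_gold = y_gold − (n+g+δ)·k_gold = 2.2726 − 0.108·8.2066 ≈ 1.3863.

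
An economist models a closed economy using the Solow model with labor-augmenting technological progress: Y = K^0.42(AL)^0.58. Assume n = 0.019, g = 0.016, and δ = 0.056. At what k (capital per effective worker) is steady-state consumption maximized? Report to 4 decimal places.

Break-even investment rate: n + g + δ = 0.019 + 0.016 + 0.056 = 0.091.
Maximizing c = f(k) − (n+g+δ)·k gives f'(k) = n+g+δ, i.e. 0.42·k^(0.42−1) = 0.091, so k_gold = (0.42/0.091)^(1/0.58) ≈ 13.9697.

k_gold ≈ 13.9697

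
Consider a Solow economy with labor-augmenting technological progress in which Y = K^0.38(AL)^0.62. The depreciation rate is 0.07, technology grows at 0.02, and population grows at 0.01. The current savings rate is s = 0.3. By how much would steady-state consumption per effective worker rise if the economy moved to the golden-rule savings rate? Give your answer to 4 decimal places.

Δc ≈ 0.0327

Capital per effective worker breaks even when investment replaces (n + g + δ)·k; here n + g + δ = 0.1.
Current steady state (s = 0.3): k* = (0.3/0.1)^(1/0.62) ≈ 5.8823, y* = 5.8823^0.38 ≈ 1.9608, c* = (1−0.3)·1.9608 ≈ 1.3725.
Setting f'(k) = n+g+δ gives 0.38·k^(0.38−1) = 0.1, hence k_gold = (0.38/0.1)^(1/0.62) ≈ 8.6126.
y_gold = 8.6126^0.38 ≈ 2.2665, c_gold = y_gold − 0.1·k_gold ≈ 1.4052.
Gain: Δc = 1.4052 − 1.3725 ≈ 0.0327.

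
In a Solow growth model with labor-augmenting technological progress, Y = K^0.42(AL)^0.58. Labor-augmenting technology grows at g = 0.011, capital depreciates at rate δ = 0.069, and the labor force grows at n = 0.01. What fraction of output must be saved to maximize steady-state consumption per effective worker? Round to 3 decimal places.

s_gold = 0.420

n + g + δ = 0.01 + 0.011 + 0.069 = 0.09.
At the golden rule MPK = n+g+δ, and in any Cobb-Douglas steady state s = (n+g+δ)·k/y = MPK·k/y = capital's share 0.42.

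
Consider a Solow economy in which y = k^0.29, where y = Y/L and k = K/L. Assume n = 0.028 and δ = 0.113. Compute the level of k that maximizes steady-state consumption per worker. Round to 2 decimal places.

k_gold ≈ 2.76

n + δ = 0.028 + 0.113 = 0.141.
Maximizing c = f(k) − (n+δ)·k gives f'(k) = n+δ, i.e. 0.29·k^(0.29−1) = 0.141, so k_gold = (0.29/0.141)^(1/0.71) ≈ 2.7612.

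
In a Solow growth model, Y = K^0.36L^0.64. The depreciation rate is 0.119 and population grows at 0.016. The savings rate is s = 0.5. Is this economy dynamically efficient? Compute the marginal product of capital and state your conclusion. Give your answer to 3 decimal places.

dynamically inefficient; MPK ≈ 0.097

The effective depreciation rate is n + δ = 0.016 + 0.119 = 0.135.
Steady-state k*: s·k^0.36 = 0.135·k gives k* = (0.5/0.135)^(1/0.64) ≈ 7.7356.
MPK = 0.36·7.7356^(-0.64) ≈ 0.0972.
MPK < n+δ = 0.135, so the economy is dynamically inefficient (over-saving).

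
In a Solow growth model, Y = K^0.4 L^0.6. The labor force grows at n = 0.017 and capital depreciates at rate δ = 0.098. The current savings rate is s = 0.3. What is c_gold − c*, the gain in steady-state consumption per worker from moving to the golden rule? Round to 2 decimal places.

The effective depreciation rate is n + δ = 0.017 + 0.098 = 0.115.
Current steady state (s = 0.3): k* = (0.3/0.115)^(1/0.6) ≈ 4.9436, y* = 4.9436^0.4 ≈ 1.8950, c* = (1−0.3)·1.8950 ≈ 1.3265.
Maximizing c = f(k) − (n+δ)·k gives f'(k) = n+δ, i.e. 0.4·k^(0.4−1) = 0.115, so k_gold = (0.4/0.115)^(1/0.6) ≈ 7.9849.
y_gold = 7.9849^0.4 ≈ 2.2957, c_gold = y_gold − 0.115·k_gold ≈ 1.3774.
Gain: Δc = 1.3774 − 1.3265 ≈ 0.0509.

Δc ≈ 0.05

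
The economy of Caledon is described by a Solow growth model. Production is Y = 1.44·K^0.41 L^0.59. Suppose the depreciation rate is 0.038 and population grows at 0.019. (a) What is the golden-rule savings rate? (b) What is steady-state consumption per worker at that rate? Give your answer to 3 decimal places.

(a) s_gold = 0.410; (b) c_gold ≈ 4.313

Break-even investment rate: n + δ = 0.019 + 0.038 = 0.057.
For Cobb-Douglas, s_gold equals capital's share: s_gold = 0.41.
Setting f'(k) = n+δ gives 0.41·1.44·k^(0.41−1) = 0.057, hence k_gold = (0.41·1.44/0.057)^(1/0.59) ≈ 52.5774.
y_gold = 1.44·52.5774^0.41 ≈ 7.3095; c_gold = (1−0.41)·y_gold ≈ 4.3126.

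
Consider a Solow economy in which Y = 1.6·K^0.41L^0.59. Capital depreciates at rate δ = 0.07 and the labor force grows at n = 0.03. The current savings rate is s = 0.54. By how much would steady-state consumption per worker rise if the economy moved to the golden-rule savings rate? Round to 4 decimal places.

Δc ≈ 0.1950

The effective depreciation rate is n + δ = 0.03 + 0.07 = 0.1.
Current steady state (s = 0.54): k* = (0.54·1.6/0.1)^(1/0.59) ≈ 38.6644, y* = 1.6·38.6644^0.41 ≈ 7.1601, c* = (1−0.54)·7.1601 ≈ 3.2936.
Maximizing c = f(k) − (n+δ)·k gives f'(k) = n+δ, i.e. 0.41·1.6·k^(0.41−1) = 0.1, so k_gold = (0.41·1.6/0.1)^(1/0.59) ≈ 24.2428.
y_gold = 1.6·24.2428^0.41 ≈ 5.9129, c_gold = y_gold − 0.1·k_gold ≈ 3.4886.
Gain: Δc = 3.4886 − 3.2936 ≈ 0.1950.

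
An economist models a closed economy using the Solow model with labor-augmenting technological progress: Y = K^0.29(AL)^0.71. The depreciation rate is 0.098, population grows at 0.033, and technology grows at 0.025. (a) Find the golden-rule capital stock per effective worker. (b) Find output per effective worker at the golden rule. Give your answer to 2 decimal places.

The effective depreciation rate is n + g + δ = 0.033 + 0.025 + 0.098 = 0.156.
Setting f'(k) = n+g+δ gives 0.29·k^(0.29−1) = 0.156, hence k_gold = (0.29/0.156)^(1/0.71) ≈ 2.3947.
y_gold = 2.3947^0.29 ≈ 1.2882.

(a) k_gold ≈ 2.39; (b) y_gold ≈ 1.29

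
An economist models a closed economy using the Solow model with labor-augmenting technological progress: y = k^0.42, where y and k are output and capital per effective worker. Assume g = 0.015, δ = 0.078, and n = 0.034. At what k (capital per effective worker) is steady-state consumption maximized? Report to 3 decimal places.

n + g + δ = 0.034 + 0.015 + 0.078 = 0.127.
Setting f'(k) = n+g+δ gives 0.42·k^(0.42−1) = 0.127, hence k_gold = (0.42/0.127)^(1/0.58) ≈ 7.8631.

k_gold ≈ 7.863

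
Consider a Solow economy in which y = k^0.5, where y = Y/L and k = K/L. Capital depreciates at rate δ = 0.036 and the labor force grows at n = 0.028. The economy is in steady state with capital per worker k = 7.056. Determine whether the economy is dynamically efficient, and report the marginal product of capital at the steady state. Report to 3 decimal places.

Break-even investment rate: n + δ = 0.028 + 0.036 = 0.064.
MPK = 0.5·k^(0.5−1) = 0.5·7.056^(-0.5) ≈ 0.1882.
MPK > 0.064, so the economy is dynamically efficient (under-saving).

dynamically efficient; MPK ≈ 0.188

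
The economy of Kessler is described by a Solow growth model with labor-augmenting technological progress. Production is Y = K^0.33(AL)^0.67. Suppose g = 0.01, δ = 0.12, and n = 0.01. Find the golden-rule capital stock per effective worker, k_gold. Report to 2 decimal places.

n + g + δ = 0.01 + 0.01 + 0.12 = 0.14.
At the golden rule the marginal product of capital equals n+g+δ: 0.33·k^(0.33−1) = 0.14. Solving, k_gold = (0.33/0.14)^(1/0.67) ≈ 3.5958.

k_gold ≈ 3.60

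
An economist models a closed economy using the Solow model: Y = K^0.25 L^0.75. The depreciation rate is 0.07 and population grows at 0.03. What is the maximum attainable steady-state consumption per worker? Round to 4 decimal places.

c_gold ≈ 1.0179

Capital per worker breaks even when investment replaces (n + δ)·k; here n + δ = 0.1.
Maximizing c = f(k) − (n+δ)·k gives f'(k) = n+δ, i.e. 0.25·k^(0.25−1) = 0.1, so k_gold = (0.25/0.1)^(1/0.75) ≈ 3.3930.
y_gold = 3.3930^0.25 ≈ 1.3572.
c_gold = y_gold − (n+δ)·k_gold = 1.3572 − 0.1·3.3930 ≈ 1.0179.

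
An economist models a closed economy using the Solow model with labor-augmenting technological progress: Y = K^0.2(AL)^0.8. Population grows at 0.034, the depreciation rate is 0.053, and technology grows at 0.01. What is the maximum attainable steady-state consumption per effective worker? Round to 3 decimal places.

Break-even investment rate: n + g + δ = 0.034 + 0.01 + 0.053 = 0.097.
Maximizing c = f(k) − (n+g+δ)·k gives f'(k) = n+g+δ, i.e. 0.2·k^(0.2−1) = 0.097, so k_gold = (0.2/0.097)^(1/0.8) ≈ 2.4707.
y_gold = 2.4707^0.2 ≈ 1.1983.
c_gold = y_gold − (n+g+δ)·k_gold = 1.1983 − 0.097·2.4707 ≈ 0.9586.

c_gold ≈ 0.959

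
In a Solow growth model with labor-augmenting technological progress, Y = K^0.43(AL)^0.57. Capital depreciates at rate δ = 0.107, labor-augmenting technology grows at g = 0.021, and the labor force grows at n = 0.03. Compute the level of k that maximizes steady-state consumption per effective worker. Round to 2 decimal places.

k_gold ≈ 5.79

Break-even investment rate: n + g + δ = 0.03 + 0.021 + 0.107 = 0.158.
Golden rule sets MPK = n+g+δ: 0.43·k^(0.43−1) = 0.158, so k_gold = (0.43/0.158)^(1/0.57) ≈ 5.7920.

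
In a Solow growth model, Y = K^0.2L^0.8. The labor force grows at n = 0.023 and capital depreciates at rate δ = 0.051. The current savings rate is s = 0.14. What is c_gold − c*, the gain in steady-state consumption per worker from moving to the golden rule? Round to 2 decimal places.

Δc ≈ 0.02

The effective depreciation rate is n + δ = 0.023 + 0.051 = 0.074.
Current steady state (s = 0.14): k* = (0.14/0.074)^(1/0.8) ≈ 2.2188, y* = 2.2188^0.2 ≈ 1.1728, c* = (1−0.14)·1.1728 ≈ 1.0086.
Maximizing c = f(k) − (n+δ)·k gives f'(k) = n+δ, i.e. 0.2·k^(0.2−1) = 0.074, so k_gold = (0.2/0.074)^(1/0.8) ≈ 3.4654.
y_gold = 3.4654^0.2 ≈ 1.2822, c_gold = y_gold − 0.074·k_gold ≈ 1.0257.
Gain: Δc = 1.0257 − 1.0086 ≈ 0.0171.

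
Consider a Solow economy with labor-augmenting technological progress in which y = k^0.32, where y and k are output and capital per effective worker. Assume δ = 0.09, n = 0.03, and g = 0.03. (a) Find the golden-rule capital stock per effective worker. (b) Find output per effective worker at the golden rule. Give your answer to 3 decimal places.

Break-even investment rate: n + g + δ = 0.03 + 0.03 + 0.09 = 0.15.
Setting f'(k) = n+g+δ gives 0.32·k^(0.32−1) = 0.15, hence k_gold = (0.32/0.15)^(1/0.68) ≈ 3.0473.
y_gold = 3.0473^0.32 ≈ 1.4284.

(a) k_gold ≈ 3.047; (b) y_gold ≈ 1.428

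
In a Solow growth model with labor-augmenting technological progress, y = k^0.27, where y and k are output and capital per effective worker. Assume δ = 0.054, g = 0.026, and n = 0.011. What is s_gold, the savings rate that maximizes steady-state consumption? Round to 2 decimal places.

n + g + δ = 0.011 + 0.026 + 0.054 = 0.091.
At the golden rule MPK = n+g+δ, and in any Cobb-Douglas steady state s = (n+g+δ)·k/y = MPK·k/y = capital's share 0.27.

s_gold = 0.27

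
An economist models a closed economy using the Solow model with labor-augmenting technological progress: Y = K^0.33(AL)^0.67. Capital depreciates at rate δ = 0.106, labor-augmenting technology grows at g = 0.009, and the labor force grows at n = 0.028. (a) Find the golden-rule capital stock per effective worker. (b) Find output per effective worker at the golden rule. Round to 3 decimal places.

n + g + δ = 0.028 + 0.009 + 0.106 = 0.143.
Golden rule sets MPK = n+g+δ: 0.33·k^(0.33−1) = 0.143, so k_gold = (0.33/0.143)^(1/0.67) ≈ 3.4838.
y_gold = 3.4838^0.33 ≈ 1.5097.

(a) k_gold ≈ 3.484; (b) y_gold ≈ 1.510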